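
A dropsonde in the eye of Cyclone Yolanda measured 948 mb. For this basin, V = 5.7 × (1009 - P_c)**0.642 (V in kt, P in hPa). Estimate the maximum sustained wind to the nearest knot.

80 kt

ΔP = 1009 − 948 = 61 mb.
61^0.642 ≈ 14.002.
V ≈ 5.7 × 14.002 ≈ 79.8 kt.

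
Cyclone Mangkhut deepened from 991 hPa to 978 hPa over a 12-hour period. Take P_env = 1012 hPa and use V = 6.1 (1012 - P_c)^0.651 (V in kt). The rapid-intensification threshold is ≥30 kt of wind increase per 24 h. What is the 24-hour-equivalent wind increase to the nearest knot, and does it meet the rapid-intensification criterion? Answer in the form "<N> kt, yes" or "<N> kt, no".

V₁: ΔP = 21, V ≈ 6.1 × 21^0.651 ≈ 44.27 kt.
V₂: ΔP = 34, V ≈ 6.1 × 34^0.651 ≈ 60.58 kt.
ΔV over 12 h = 16.31 kt → 24 h equivalent = 16.31 × 24/12 ≈ 32.62 kt.
33 kt ≥ 30 kt ⇒ rapid intensification.

33 kt, yes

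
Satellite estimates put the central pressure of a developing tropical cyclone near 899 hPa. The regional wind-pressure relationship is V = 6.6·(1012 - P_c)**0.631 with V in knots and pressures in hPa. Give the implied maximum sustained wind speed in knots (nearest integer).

ΔP = 1012 − 899 = 113 hPa.
113^0.631 ≈ 19.747.
V ≈ 6.6 × 19.747 ≈ 130.3 kt.

130 kt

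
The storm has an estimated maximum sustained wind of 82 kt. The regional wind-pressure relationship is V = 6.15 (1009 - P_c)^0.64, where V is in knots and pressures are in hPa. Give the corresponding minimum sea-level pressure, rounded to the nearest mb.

952 mb

ΔP = (V / 6.15)^(1/0.64) = (82/6.15)^1.562.
82/6.15 = 13.333; 13.333^1.562 ≈ 57.24 mb.
P_c = 1009 − 57.24 = 951.76 ≈ 952 mb.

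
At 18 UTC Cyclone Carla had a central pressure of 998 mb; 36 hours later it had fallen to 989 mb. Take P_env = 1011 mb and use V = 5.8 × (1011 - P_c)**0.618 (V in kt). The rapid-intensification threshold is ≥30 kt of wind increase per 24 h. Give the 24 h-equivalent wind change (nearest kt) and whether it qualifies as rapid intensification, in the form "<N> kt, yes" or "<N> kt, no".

V₁: ΔP = 13, V ≈ 5.8 × 13^0.618 ≈ 28.30 kt.
V₂: ΔP = 22, V ≈ 5.8 × 22^0.618 ≈ 39.18 kt.
ΔV over 36 h = 10.88 kt → 24 h equivalent = 10.88 × 24/36 ≈ 7.25 kt.
7 kt < 30 kt ⇒ not rapid intensification.

7 kt, no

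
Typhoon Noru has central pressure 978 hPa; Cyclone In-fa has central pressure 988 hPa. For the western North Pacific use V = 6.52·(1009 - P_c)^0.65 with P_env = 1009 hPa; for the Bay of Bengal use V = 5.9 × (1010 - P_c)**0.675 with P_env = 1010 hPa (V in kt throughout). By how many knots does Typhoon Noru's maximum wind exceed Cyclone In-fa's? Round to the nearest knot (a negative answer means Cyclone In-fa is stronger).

Typhoon Noru: ΔP = 31; V ≈ 6.52 × 31^0.65 ≈ 60.76 kt.
Cyclone In-fa: ΔP = 22; V ≈ 5.9 × 22^0.675 ≈ 47.53 kt.
Difference ≈ 60.76 − 47.53 = 13.23 → 13 kt.

13 kt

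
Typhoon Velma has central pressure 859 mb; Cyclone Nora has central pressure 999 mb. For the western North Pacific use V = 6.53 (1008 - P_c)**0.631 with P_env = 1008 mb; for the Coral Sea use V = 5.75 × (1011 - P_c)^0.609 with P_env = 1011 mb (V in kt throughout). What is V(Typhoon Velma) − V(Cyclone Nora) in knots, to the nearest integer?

Typhoon Velma: ΔP = 149; V ≈ 6.53 × 149^0.631 ≈ 153.53 kt.
Cyclone Nora: ΔP = 12; V ≈ 5.75 × 12^0.609 ≈ 26.11 kt.
Difference ≈ 153.53 − 26.11 = 127.42 → 127 kt.

127 kt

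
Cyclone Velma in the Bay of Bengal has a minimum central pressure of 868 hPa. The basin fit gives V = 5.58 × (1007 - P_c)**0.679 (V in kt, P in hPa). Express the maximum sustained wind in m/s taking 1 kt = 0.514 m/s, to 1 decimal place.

ΔP = 1007 − 868 = 139 hPa.
V ≈ 5.58 × 139^0.679 = 5.58 × 28.517 ≈ 159.126 kt.
159.126 × 0.514 ≈ 81.79 m/s → 81.8 m/s.

81.8 m/s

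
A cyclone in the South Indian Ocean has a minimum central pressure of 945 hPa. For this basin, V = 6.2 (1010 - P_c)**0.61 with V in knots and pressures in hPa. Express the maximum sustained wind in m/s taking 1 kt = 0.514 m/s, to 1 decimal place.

ΔP = 1010 − 945 = 65 hPa.
V ≈ 6.2 × 65^0.61 = 6.2 × 12.761 ≈ 79.117 kt.
79.117 × 0.514 ≈ 40.67 m/s → 40.7 m/s.

40.7 m/s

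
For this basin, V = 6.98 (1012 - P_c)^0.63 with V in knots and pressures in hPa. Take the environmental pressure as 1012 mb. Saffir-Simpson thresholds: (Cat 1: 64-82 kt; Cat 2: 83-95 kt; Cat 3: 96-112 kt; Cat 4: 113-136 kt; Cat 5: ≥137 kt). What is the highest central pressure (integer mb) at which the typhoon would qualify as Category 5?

899 mb

Category 5 begins at V = 137 kt.
Required ΔP = (137/6.98)^(1/0.63) = 19.628^1.587 ≈ 112.76 mb.
P_c ≤ 1012 − 112.76 = 899.24, so the highest integer P_c is 899 mb.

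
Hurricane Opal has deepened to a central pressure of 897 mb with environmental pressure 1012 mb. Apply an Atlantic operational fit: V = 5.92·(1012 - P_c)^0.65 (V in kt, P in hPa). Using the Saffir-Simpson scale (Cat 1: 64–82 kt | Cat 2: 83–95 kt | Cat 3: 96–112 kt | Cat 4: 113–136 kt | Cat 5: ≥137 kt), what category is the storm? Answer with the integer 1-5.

ΔP = 1012 − 897 = 115 mb.
V ≈ 5.92 × 115^0.65 = 5.92 × 21.85 ≈ 129 kt.
129 kt falls in the Category 4 band.

4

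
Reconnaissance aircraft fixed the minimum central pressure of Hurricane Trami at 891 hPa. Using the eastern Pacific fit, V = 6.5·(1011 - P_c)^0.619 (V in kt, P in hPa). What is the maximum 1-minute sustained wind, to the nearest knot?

ΔP = 1011 − 891 = 120 hPa.
120^0.619 ≈ 19.365.
V ≈ 6.5 × 19.365 ≈ 125.9 kt.

126 kt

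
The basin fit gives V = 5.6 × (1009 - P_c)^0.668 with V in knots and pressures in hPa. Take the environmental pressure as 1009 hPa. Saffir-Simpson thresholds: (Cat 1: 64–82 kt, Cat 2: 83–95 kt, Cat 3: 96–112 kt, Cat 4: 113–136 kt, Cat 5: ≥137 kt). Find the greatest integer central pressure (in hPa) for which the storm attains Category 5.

Category 5 begins at V = 137 kt.
Required ΔP = (137/5.6)^(1/0.668) = 24.464^1.497 ≈ 119.85 hPa.
P_c ≤ 1009 − 119.85 = 889.15, so the highest integer P_c is 889 hPa.

889 hPa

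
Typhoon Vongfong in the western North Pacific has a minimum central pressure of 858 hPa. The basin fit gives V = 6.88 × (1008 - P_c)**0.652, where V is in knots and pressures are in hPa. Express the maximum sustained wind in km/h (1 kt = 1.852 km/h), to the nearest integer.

ΔP = 1008 − 858 = 150 hPa.
V ≈ 6.88 × 150^0.652 = 6.88 × 26.231 ≈ 180.468 kt.
180.468 × 1.852 ≈ 334.23 km/h → 334 km/h.

334 km/h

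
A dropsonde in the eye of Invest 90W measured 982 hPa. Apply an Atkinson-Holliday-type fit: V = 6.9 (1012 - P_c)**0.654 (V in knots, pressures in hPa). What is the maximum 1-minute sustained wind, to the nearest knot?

64 kt

ΔP = 1012 − 982 = 30 hPa.
30^0.654 ≈ 9.248.
V ≈ 6.9 × 9.248 ≈ 63.8 kt.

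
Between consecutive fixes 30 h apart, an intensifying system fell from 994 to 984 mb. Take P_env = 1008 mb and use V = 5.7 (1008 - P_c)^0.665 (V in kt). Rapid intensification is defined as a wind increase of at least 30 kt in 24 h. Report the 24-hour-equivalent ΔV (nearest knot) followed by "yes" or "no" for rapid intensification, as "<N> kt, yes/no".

11 kt, no

V₁: ΔP = 14, V ≈ 5.7 × 14^0.665 ≈ 32.96 kt.
V₂: ΔP = 24, V ≈ 5.7 × 24^0.665 ≈ 47.18 kt.
ΔV over 30 h = 14.22 kt → 24 h equivalent = 14.22 × 24/30 ≈ 11.38 kt.
11 kt < 30 kt ⇒ not rapid intensification.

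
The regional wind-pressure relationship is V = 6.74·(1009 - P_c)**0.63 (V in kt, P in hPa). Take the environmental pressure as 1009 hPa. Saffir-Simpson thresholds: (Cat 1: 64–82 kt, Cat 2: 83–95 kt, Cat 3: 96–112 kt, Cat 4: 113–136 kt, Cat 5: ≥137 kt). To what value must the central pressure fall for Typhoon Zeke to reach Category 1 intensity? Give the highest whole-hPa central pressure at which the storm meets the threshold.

973 hPa

Category 1 begins at V = 64 kt.
Required ΔP = (64/6.74)^(1/0.63) = 9.496^1.587 ≈ 35.61 hPa.
P_c ≤ 1009 − 35.61 = 973.39, so the highest integer P_c is 973 hPa.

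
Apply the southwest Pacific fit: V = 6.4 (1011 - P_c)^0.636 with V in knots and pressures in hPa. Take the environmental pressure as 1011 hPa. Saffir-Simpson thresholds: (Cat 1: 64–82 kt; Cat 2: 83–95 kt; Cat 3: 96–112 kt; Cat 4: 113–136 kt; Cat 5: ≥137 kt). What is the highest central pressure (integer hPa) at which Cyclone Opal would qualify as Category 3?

940 hPa

Category 3 begins at V = 96 kt.
Required ΔP = (96/6.4)^(1/0.636) = 15.000^1.572 ≈ 70.66 hPa.
P_c ≤ 1011 − 70.66 = 940.34, so the highest integer P_c is 940 hPa.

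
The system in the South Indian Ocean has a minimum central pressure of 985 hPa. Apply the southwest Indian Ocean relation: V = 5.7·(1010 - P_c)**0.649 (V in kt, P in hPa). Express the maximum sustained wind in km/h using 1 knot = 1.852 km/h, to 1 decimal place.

85.3 km/h

ΔP = 1010 − 985 = 25 hPa.
V ≈ 5.7 × 25^0.649 = 5.7 × 8.077 ≈ 46.040 kt.
46.040 × 1.852 ≈ 85.27 km/h → 85.3 km/h.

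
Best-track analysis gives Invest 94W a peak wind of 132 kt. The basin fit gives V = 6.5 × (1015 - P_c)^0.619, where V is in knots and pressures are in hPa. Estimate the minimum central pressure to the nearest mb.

885 mb

ΔP = (V / 6.5)^(1/0.619) = (132/6.5)^1.616.
132/6.5 = 20.308; 20.308^1.616 ≈ 129.58 mb.
P_c = 1015 − 129.58 = 885.42 ≈ 885 mb.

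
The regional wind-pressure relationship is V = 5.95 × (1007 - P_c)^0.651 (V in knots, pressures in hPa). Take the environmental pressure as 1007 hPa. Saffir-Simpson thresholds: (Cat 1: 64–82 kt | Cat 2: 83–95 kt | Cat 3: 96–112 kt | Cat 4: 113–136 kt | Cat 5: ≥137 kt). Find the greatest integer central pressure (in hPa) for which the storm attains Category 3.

Category 3 begins at V = 96 kt.
Required ΔP = (96/5.95)^(1/0.651) = 16.134^1.536 ≈ 71.65 hPa.
P_c ≤ 1007 − 71.65 = 935.35, so the highest integer P_c is 935 hPa.

935 hPa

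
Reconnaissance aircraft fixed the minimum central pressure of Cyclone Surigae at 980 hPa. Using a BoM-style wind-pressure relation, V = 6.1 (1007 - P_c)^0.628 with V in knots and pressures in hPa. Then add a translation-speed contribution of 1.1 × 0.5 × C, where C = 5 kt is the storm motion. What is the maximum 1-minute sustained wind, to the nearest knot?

51 kt

ΔP = 1007 − 980 = 27 hPa.
27^0.628 ≈ 7.923.
V ≈ 6.1 × 7.923 ≈ 48.3 kt.
Translation term: 1.1 × 0.5 × 5 = 2.75 kt.
Corrected V ≈ 51.05 kt → 51 kt.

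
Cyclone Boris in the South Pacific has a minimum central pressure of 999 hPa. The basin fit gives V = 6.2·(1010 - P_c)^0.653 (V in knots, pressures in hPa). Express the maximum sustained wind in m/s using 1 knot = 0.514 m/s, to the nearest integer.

ΔP = 1010 − 999 = 11 hPa.
V ≈ 6.2 × 11^0.653 = 6.2 × 4.787 ≈ 29.677 kt.
29.677 × 0.514 ≈ 15.25 m/s → 15 m/s.

15 m/s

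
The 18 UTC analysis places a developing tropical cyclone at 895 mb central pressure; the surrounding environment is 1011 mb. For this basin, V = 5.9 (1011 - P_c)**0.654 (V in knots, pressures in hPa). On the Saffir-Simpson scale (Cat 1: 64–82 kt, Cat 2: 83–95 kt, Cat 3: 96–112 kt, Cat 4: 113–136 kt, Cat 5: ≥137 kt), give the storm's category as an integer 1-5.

ΔP = 1011 − 895 = 116 mb.
V ≈ 5.9 × 116^0.654 = 5.9 × 22.40 ≈ 132 kt.
132 kt falls in the Category 4 band.

4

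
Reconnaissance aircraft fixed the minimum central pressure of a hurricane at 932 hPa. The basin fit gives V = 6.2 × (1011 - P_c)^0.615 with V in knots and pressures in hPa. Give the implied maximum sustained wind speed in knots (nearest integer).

91 kt

ΔP = 1011 − 932 = 79 hPa.
79^0.615 ≈ 14.691.
V ≈ 6.2 × 14.691 ≈ 91.1 kt.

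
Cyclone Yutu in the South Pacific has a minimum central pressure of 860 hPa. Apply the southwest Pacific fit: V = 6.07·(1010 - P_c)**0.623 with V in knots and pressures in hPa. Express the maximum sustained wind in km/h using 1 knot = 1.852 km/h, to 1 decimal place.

255.0 km/h

ΔP = 1010 − 860 = 150 hPa.
V ≈ 6.07 × 150^0.623 = 6.07 × 22.683 ≈ 137.687 kt.
137.687 × 1.852 ≈ 255.00 km/h → 255.0 km/h.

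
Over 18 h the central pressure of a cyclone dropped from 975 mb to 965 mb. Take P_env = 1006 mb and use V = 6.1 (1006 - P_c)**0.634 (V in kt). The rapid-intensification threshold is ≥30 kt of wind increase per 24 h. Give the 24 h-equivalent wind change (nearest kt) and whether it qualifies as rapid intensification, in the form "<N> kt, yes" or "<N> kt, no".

V₁: ΔP = 31, V ≈ 6.1 × 31^0.634 ≈ 53.81 kt.
V₂: ΔP = 41, V ≈ 6.1 × 41^0.634 ≈ 64.24 kt.
ΔV over 18 h = 10.43 kt → 24 h equivalent = 10.43 × 24/18 ≈ 13.91 kt.
14 kt < 30 kt ⇒ not rapid intensification.

14 kt, no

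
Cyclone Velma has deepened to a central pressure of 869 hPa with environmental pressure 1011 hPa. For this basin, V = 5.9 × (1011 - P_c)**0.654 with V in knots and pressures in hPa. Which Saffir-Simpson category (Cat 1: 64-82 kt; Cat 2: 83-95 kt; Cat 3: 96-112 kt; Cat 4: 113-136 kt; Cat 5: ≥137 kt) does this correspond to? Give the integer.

5

ΔP = 1011 − 869 = 142 hPa.
V ≈ 5.9 × 142^0.654 = 5.9 × 25.56 ≈ 151 kt.
151 kt falls in the Category 5 band.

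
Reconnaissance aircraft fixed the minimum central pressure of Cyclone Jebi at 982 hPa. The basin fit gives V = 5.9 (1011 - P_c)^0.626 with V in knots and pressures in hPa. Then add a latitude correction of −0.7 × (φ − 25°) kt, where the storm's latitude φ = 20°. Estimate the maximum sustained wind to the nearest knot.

52 kt

ΔP = 1011 − 982 = 29 hPa.
29^0.626 ≈ 8.231.
V ≈ 5.9 × 8.231 ≈ 48.6 kt.
Latitude correction: −0.7 × (20 − 25) = 3.5 kt.
Corrected V ≈ 52.1 kt → 52 kt.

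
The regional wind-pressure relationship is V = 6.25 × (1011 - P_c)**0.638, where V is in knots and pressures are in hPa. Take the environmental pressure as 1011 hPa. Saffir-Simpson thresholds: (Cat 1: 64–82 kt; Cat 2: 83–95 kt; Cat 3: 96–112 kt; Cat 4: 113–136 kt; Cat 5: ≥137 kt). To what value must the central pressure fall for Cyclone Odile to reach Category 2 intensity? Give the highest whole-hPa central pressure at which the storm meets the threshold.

Category 2 begins at V = 83 kt.
Required ΔP = (83/6.25)^(1/0.638) = 13.280^1.567 ≈ 57.61 hPa.
P_c ≤ 1011 − 57.61 = 953.39, so the highest integer P_c is 953 hPa.

953 hPa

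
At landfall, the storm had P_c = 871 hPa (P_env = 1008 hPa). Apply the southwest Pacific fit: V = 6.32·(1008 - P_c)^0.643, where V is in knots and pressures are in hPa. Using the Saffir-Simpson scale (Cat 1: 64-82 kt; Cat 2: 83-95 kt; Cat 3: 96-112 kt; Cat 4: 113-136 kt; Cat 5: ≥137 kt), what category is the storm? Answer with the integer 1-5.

5

ΔP = 1008 − 871 = 137 hPa.
V ≈ 6.32 × 137^0.643 = 6.32 × 23.65 ≈ 149 kt.
149 kt falls in the Category 5 band.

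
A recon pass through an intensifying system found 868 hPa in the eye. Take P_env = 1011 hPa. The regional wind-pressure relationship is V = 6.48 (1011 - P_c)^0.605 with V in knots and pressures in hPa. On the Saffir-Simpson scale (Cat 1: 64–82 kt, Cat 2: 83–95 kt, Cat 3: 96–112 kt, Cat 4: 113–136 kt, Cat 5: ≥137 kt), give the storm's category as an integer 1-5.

4

ΔP = 1011 − 868 = 143 hPa.
V ≈ 6.48 × 143^0.605 = 6.48 × 20.14 ≈ 130 kt.
130 kt falls in the Category 4 band.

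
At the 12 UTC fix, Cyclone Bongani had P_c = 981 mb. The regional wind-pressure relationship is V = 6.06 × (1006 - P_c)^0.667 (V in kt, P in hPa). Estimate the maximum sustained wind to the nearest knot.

52 kt

ΔP = 1006 − 981 = 25 mb.
25^0.667 ≈ 8.559.
V ≈ 6.06 × 8.559 ≈ 51.9 kt.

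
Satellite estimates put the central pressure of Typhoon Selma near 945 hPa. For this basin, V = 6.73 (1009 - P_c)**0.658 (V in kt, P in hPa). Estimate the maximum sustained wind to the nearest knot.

104 kt

ΔP = 1009 − 945 = 64 hPa.
64^0.658 ≈ 15.434.
V ≈ 6.73 × 15.434 ≈ 103.9 kt.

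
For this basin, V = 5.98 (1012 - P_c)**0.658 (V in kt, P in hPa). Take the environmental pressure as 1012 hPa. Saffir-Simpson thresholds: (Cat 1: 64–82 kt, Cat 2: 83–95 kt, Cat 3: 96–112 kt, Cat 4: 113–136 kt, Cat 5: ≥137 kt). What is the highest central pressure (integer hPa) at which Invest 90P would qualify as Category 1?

Category 1 begins at V = 64 kt.
Required ΔP = (64/5.98)^(1/0.658) = 10.702^1.520 ≈ 36.69 hPa.
P_c ≤ 1012 − 36.69 = 975.31, so the highest integer P_c is 975 hPa.

975 hPa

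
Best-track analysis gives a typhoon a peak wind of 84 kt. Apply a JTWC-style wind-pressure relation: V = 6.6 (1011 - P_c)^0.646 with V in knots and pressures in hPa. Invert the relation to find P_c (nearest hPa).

960 hPa

ΔP = (V / 6.6)^(1/0.646) = (84/6.6)^1.548.
84/6.6 = 12.727; 12.727^1.548 ≈ 51.30 hPa.
P_c = 1011 − 51.30 = 959.70 ≈ 960 hPa.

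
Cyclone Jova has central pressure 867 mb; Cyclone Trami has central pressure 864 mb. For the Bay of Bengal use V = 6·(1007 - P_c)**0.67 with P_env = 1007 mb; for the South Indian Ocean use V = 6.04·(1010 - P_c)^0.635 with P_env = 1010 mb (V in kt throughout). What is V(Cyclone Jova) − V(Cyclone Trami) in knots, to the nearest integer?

21 kt

Cyclone Jova: ΔP = 140; V ≈ 6 × 140^0.67 ≈ 164.46 kt.
Cyclone Trami: ΔP = 146; V ≈ 6.04 × 146^0.635 ≈ 143.02 kt.
Difference ≈ 164.46 − 143.02 = 21.44 → 21 kt.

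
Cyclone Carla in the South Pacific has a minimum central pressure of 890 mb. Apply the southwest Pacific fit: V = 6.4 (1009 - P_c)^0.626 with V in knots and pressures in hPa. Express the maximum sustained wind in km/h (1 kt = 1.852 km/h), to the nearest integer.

236 km/h

ΔP = 1009 − 890 = 119 mb.
V ≈ 6.4 × 119^0.626 = 6.4 × 19.920 ≈ 127.489 kt.
127.489 × 1.852 ≈ 236.11 km/h → 236 km/h.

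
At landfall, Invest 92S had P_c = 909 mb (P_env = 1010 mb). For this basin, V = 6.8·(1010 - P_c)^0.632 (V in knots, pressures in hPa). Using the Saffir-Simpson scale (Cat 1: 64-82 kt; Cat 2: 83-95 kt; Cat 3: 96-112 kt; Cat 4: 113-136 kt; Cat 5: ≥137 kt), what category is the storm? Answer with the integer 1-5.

ΔP = 1010 − 909 = 101 mb.
V ≈ 6.8 × 101^0.632 = 6.8 × 18.48 ≈ 126 kt.
126 kt falls in the Category 4 band.

4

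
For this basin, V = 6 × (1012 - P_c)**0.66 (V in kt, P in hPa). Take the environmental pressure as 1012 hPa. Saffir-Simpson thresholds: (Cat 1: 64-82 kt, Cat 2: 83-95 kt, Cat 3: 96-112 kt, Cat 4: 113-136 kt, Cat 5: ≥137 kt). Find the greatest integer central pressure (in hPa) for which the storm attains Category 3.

945 hPa

Category 3 begins at V = 96 kt.
Required ΔP = (96/6)^(1/0.66) = 16.000^1.515 ≈ 66.75 hPa.
P_c ≤ 1012 − 66.75 = 945.25, so the highest integer P_c is 945 hPa.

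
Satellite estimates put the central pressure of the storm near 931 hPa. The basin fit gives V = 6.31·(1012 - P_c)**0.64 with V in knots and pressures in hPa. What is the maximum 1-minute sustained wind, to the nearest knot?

ΔP = 1012 − 931 = 81 hPa.
81^0.64 ≈ 16.651.
V ≈ 6.31 × 16.651 ≈ 105.1 kt.

105 kt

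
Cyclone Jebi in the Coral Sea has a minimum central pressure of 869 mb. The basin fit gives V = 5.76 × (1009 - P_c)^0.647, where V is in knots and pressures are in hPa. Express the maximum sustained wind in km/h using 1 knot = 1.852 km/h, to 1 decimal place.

ΔP = 1009 − 869 = 140 mb.
V ≈ 5.76 × 140^0.647 = 5.76 × 24.465 ≈ 140.918 kt.
140.918 × 1.852 ≈ 260.98 km/h → 261.0 km/h.

261.0 km/h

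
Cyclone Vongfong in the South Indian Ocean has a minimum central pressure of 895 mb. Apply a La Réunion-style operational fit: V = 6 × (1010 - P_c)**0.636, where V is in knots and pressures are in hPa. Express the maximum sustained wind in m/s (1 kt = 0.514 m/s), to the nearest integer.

ΔP = 1010 − 895 = 115 mb.
V ≈ 6 × 115^0.636 = 6 × 20.446 ≈ 122.675 kt.
122.675 × 0.514 ≈ 63.05 m/s → 63 m/s.

63 m/s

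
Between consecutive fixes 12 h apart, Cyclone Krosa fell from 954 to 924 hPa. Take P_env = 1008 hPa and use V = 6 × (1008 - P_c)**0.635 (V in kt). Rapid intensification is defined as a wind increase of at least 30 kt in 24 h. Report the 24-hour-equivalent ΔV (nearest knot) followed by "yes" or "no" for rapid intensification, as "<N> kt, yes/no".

V₁: ΔP = 54, V ≈ 6 × 54^0.635 ≈ 75.55 kt.
V₂: ΔP = 84, V ≈ 6 × 84^0.635 ≈ 100.02 kt.
ΔV over 12 h = 24.47 kt → 24 h equivalent = 24.47 × 24/12 ≈ 48.94 kt.
49 kt ≥ 30 kt ⇒ rapid intensification.

49 kt, yes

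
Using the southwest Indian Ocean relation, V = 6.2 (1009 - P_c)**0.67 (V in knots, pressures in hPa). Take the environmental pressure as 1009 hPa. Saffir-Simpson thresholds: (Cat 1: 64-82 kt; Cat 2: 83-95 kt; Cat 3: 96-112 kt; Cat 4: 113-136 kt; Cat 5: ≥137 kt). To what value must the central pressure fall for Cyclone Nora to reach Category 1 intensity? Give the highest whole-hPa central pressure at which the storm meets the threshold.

976 hPa

Category 1 begins at V = 64 kt.
Required ΔP = (64/6.2)^(1/0.67) = 10.323^1.493 ≈ 32.59 hPa.
P_c ≤ 1009 − 32.59 = 976.41, so the highest integer P_c is 976 hPa.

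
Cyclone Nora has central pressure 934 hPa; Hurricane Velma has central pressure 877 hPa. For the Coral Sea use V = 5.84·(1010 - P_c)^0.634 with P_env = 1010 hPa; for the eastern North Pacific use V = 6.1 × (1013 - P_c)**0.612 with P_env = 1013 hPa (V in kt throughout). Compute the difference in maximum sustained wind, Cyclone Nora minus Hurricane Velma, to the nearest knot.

Cyclone Nora: ΔP = 76; V ≈ 5.84 × 76^0.634 ≈ 90.96 kt.
Hurricane Velma: ΔP = 136; V ≈ 6.1 × 136^0.612 ≈ 123.33 kt.
Difference ≈ 90.96 − 123.33 = -32.37 → -32 kt.

-32 kt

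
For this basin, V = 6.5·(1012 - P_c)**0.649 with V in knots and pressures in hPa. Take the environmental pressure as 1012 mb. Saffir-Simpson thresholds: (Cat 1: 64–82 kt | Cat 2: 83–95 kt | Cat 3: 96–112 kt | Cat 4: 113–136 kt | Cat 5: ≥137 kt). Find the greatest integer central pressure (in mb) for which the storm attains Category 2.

Category 2 begins at V = 83 kt.
Required ΔP = (83/6.5)^(1/0.649) = 12.769^1.541 ≈ 50.63 mb.
P_c ≤ 1012 − 50.63 = 961.37, so the highest integer P_c is 961 mb.

961 mb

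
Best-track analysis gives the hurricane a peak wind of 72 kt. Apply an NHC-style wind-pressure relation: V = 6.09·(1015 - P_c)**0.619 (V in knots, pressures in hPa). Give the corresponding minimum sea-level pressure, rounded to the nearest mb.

961 mb

ΔP = (V / 6.09)^(1/0.619) = (72/6.09)^1.616.
72/6.09 = 11.823; 11.823^1.616 ≈ 54.07 mb.
P_c = 1015 − 54.07 = 960.93 ≈ 961 mb.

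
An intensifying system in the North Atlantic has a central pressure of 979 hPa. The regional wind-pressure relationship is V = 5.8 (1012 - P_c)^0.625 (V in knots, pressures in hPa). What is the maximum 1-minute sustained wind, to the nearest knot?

ΔP = 1012 − 979 = 33 hPa.
33^0.625 ≈ 8.893.
V ≈ 5.8 × 8.893 ≈ 51.6 kt.

52 kt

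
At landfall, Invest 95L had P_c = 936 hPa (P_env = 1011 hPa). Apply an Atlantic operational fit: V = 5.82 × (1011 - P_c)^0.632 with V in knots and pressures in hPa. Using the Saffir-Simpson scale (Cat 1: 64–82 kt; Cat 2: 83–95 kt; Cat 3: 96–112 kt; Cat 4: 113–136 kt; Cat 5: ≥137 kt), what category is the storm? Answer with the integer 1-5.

ΔP = 1011 − 936 = 75 hPa.
V ≈ 5.82 × 75^0.632 = 5.82 × 15.31 ≈ 89 kt.
89 kt falls in the Category 2 band.

2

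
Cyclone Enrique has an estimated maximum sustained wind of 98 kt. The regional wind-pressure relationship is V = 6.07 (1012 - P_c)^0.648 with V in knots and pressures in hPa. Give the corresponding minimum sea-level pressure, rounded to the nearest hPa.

939 hPa

ΔP = (V / 6.07)^(1/0.648) = (98/6.07)^1.543.
98/6.07 = 16.145; 16.145^1.543 ≈ 73.16 hPa.
P_c = 1012 − 73.16 = 938.84 ≈ 939 hPa.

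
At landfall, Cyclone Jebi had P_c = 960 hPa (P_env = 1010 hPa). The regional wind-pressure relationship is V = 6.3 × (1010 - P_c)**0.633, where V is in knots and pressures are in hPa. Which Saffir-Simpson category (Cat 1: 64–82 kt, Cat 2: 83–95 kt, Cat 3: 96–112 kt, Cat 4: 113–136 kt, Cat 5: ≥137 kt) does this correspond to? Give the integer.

1

ΔP = 1010 − 960 = 50 hPa.
V ≈ 6.3 × 50^0.633 = 6.3 × 11.90 ≈ 75 kt.
75 kt falls in the Category 1 band.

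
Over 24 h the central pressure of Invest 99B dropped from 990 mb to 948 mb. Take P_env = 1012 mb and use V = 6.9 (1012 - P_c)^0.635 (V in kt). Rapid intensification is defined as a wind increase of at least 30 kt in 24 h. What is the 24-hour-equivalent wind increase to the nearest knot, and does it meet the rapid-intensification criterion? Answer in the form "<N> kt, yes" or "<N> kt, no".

V₁: ΔP = 22, V ≈ 6.9 × 22^0.635 ≈ 49.12 kt.
V₂: ΔP = 64, V ≈ 6.9 × 64^0.635 ≈ 96.78 kt.
ΔV over 24 h = 47.66 kt → 24 h equivalent = 47.66 × 24/24 ≈ 47.66 kt.
48 kt ≥ 30 kt ⇒ rapid intensification.

48 kt, yes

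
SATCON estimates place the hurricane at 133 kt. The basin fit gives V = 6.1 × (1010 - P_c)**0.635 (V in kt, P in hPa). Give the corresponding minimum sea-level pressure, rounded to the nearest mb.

ΔP = (V / 6.1)^(1/0.635) = (133/6.1)^1.575.
133/6.1 = 21.803; 21.803^1.575 ≈ 128.21 mb.
P_c = 1010 − 128.21 = 881.79 ≈ 882 mb.

882 mb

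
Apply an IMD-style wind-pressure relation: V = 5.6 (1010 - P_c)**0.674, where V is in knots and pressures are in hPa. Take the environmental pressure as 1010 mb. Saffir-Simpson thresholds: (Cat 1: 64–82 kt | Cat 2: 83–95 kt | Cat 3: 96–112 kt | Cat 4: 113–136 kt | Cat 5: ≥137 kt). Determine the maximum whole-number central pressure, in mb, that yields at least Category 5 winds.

895 mb

Category 5 begins at V = 137 kt.
Required ΔP = (137/5.6)^(1/0.674) = 24.464^1.484 ≈ 114.85 mb.
P_c ≤ 1010 − 114.85 = 895.15, so the highest integer P_c is 895 mb.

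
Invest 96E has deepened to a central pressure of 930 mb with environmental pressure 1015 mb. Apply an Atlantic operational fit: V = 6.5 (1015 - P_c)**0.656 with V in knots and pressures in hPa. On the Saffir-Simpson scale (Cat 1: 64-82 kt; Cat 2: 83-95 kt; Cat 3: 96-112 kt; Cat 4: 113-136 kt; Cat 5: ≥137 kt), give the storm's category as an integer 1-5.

ΔP = 1015 − 930 = 85 mb.
V ≈ 6.5 × 85^0.656 = 6.5 × 18.44 ≈ 120 kt.
120 kt falls in the Category 4 band.

4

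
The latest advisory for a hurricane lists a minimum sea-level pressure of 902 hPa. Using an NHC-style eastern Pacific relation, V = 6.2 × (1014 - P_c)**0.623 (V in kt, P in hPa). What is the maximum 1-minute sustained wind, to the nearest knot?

117 kt

ΔP = 1014 − 902 = 112 hPa.
112^0.623 ≈ 18.909.
V ≈ 6.2 × 18.909 ≈ 117.2 kt.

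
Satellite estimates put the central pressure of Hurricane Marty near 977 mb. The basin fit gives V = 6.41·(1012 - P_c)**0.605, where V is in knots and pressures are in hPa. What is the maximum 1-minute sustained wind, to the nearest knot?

ΔP = 1012 − 977 = 35 mb.
35^0.605 ≈ 8.593.
V ≈ 6.41 × 8.593 ≈ 55.1 kt.

55 kt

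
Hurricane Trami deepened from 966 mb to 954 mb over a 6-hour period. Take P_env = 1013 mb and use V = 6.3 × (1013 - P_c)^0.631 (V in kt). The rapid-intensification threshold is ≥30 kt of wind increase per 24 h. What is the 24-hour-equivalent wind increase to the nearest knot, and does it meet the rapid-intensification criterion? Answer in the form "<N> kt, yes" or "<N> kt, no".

44 kt, yes

V₁: ΔP = 47, V ≈ 6.3 × 47^0.631 ≈ 71.52 kt.
V₂: ΔP = 59, V ≈ 6.3 × 59^0.631 ≈ 82.56 kt.
ΔV over 6 h = 11.04 kt → 24 h equivalent = 11.04 × 24/6 ≈ 44.16 kt.
44 kt ≥ 30 kt ⇒ rapid intensification.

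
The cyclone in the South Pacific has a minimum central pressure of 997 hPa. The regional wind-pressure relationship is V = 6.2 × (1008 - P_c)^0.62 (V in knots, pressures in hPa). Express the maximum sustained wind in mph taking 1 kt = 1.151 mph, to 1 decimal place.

ΔP = 1008 − 997 = 11 hPa.
V ≈ 6.2 × 11^0.62 = 6.2 × 4.422 ≈ 27.419 kt.
27.419 × 1.151 ≈ 31.56 mph → 31.6 mph.

31.6 mph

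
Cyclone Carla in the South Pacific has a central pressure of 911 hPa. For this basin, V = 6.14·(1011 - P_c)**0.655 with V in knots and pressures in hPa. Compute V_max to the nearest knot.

ΔP = 1011 − 911 = 100 hPa.
100^0.655 ≈ 20.417.
V ≈ 6.14 × 20.417 ≈ 125.4 kt.

125 kt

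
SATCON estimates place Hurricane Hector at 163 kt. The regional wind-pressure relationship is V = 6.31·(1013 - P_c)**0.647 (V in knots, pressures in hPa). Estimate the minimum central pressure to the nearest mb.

ΔP = (V / 6.31)^(1/0.647) = (163/6.31)^1.546.
163/6.31 = 25.832; 25.832^1.546 ≈ 152.27 mb.
P_c = 1013 − 152.27 = 860.73 ≈ 861 mb.

861 mb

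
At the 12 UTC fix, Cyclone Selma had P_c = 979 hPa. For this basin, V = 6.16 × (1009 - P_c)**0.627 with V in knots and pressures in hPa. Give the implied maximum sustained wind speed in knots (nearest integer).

52 kt

ΔP = 1009 − 979 = 30 hPa.
30^0.627 ≈ 8.436.
V ≈ 6.16 × 8.436 ≈ 52.0 kt.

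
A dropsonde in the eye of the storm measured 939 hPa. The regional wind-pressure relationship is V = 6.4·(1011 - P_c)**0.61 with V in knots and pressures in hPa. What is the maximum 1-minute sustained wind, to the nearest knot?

87 kt

ΔP = 1011 − 939 = 72 hPa.
72^0.61 ≈ 13.582.
V ≈ 6.4 × 13.582 ≈ 86.9 kt.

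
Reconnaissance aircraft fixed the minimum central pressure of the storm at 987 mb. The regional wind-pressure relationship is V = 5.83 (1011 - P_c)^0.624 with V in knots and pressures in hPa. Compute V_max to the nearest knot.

ΔP = 1011 − 987 = 24 mb.
24^0.624 ≈ 7.265.
V ≈ 5.83 × 7.265 ≈ 42.4 kt.

42 kt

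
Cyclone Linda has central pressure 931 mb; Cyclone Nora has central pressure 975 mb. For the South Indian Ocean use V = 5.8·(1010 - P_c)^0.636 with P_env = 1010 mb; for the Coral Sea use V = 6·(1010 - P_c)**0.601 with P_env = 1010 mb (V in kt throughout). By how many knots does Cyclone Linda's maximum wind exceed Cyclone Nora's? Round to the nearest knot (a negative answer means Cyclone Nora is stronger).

43 kt

Cyclone Linda: ΔP = 79; V ≈ 5.8 × 79^0.636 ≈ 93.39 kt.
Cyclone Nora: ΔP = 35; V ≈ 6 × 35^0.601 ≈ 50.83 kt.
Difference ≈ 93.39 − 50.83 = 42.56 → 43 kt.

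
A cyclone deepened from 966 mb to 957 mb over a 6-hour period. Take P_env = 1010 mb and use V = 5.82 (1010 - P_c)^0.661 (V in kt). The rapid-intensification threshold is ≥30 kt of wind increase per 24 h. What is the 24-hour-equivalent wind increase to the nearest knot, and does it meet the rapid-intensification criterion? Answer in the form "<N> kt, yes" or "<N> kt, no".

V₁: ΔP = 44, V ≈ 5.82 × 44^0.661 ≈ 71.00 kt.
V₂: ΔP = 53, V ≈ 5.82 × 53^0.661 ≈ 80.29 kt.
ΔV over 6 h = 9.29 kt → 24 h equivalent = 9.29 × 24/6 ≈ 37.16 kt.
37 kt ≥ 30 kt ⇒ rapid intensification.

37 kt, yes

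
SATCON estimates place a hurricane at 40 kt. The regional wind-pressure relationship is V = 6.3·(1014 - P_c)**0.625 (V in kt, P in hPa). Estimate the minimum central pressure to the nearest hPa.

995 hPa

ΔP = (V / 6.3)^(1/0.625) = (40/6.3)^1.600.
40/6.3 = 6.349; 6.349^1.600 ≈ 19.25 hPa.
P_c = 1014 − 19.25 = 994.75 ≈ 995 hPa.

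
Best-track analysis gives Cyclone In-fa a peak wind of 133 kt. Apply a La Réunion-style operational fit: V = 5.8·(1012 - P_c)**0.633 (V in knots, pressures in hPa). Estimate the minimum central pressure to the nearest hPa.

871 hPa

ΔP = (V / 5.8)^(1/0.633) = (133/5.8)^1.580.
133/5.8 = 22.931; 22.931^1.580 ≈ 140.98 hPa.
P_c = 1012 − 140.98 = 871.02 ≈ 871 hPa.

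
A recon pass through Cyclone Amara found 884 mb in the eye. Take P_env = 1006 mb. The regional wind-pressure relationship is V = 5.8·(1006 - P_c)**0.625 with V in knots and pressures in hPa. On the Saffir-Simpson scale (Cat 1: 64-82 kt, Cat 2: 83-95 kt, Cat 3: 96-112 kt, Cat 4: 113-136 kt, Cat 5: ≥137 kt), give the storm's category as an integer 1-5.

ΔP = 1006 − 884 = 122 mb.
V ≈ 5.8 × 122^0.625 = 5.8 × 20.14 ≈ 117 kt.
117 kt falls in the Category 4 band.

4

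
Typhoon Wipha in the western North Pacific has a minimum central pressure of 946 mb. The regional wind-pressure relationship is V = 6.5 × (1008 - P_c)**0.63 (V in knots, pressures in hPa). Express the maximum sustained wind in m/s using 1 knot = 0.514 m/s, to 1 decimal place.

ΔP = 1008 − 946 = 62 mb.
V ≈ 6.5 × 62^0.63 = 6.5 × 13.465 ≈ 87.523 kt.
87.523 × 0.514 ≈ 44.99 m/s → 45.0 m/s.

45.0 m/s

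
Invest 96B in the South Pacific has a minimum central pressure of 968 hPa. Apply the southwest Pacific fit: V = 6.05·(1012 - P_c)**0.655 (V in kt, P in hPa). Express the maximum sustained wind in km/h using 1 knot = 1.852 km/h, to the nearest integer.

ΔP = 1012 − 968 = 44 hPa.
V ≈ 6.05 × 44^0.655 = 6.05 × 11.925 ≈ 72.147 kt.
72.147 × 1.852 ≈ 133.62 km/h → 134 km/h.

134 km/h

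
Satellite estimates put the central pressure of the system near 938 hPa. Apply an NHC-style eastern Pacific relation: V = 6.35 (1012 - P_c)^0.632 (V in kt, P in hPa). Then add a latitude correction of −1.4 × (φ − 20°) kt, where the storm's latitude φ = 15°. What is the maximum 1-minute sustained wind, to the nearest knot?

ΔP = 1012 − 938 = 74 hPa.
74^0.632 ≈ 15.183.
V ≈ 6.35 × 15.183 ≈ 96.4 kt.
Latitude correction: −1.4 × (15 − 20) = 7 kt.
Corrected V ≈ 103.4 kt → 103 kt.

103 kt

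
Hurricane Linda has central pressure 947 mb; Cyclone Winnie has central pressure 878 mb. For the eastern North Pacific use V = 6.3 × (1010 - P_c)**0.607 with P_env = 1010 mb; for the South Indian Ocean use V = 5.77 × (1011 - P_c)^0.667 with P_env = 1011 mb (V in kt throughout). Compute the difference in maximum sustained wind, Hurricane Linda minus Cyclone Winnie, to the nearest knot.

Hurricane Linda: ΔP = 63; V ≈ 6.3 × 63^0.607 ≈ 77.90 kt.
Cyclone Winnie: ΔP = 133; V ≈ 5.77 × 133^0.667 ≈ 150.59 kt.
Difference ≈ 77.90 − 150.59 = -72.69 → -73 kt.

-73 kt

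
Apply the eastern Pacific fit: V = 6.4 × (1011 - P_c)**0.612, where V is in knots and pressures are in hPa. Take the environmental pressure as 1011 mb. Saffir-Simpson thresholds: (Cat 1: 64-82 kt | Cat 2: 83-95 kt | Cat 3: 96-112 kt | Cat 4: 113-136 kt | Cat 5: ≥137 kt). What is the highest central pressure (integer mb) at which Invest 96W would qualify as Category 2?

Category 2 begins at V = 83 kt.
Required ΔP = (83/6.4)^(1/0.612) = 12.969^1.634 ≈ 65.84 mb.
P_c ≤ 1011 − 65.84 = 945.16, so the highest integer P_c is 945 mb.

945 mb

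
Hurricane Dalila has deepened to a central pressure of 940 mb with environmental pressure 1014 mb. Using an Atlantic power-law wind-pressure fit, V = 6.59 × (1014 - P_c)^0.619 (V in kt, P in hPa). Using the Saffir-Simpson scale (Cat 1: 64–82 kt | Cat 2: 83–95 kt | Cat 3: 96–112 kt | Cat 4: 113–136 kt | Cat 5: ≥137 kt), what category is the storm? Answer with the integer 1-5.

2

ΔP = 1014 − 940 = 74 mb.
V ≈ 6.59 × 74^0.619 = 6.59 × 14.36 ≈ 95 kt.
95 kt falls in the Category 2 band.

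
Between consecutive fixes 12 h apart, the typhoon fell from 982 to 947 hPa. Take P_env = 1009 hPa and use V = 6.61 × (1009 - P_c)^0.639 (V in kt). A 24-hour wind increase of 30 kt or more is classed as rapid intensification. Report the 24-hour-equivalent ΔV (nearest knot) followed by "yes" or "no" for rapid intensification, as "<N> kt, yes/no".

V₁: ΔP = 27, V ≈ 6.61 × 27^0.639 ≈ 54.31 kt.
V₂: ΔP = 62, V ≈ 6.61 × 62^0.639 ≈ 92.37 kt.
ΔV over 12 h = 38.06 kt → 24 h equivalent = 38.06 × 24/12 ≈ 76.12 kt.
76 kt ≥ 30 kt ⇒ rapid intensification.

76 kt, yes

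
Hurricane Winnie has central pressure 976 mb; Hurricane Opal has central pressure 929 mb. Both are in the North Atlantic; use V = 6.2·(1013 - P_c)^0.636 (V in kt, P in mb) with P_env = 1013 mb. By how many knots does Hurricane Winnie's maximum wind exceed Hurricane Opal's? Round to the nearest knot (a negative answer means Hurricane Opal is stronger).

-42 kt

Hurricane Winnie: ΔP = 37; V ≈ 6.2 × 37^0.636 ≈ 61.63 kt.
Hurricane Opal: ΔP = 84; V ≈ 6.2 × 84^0.636 ≈ 103.81 kt.
Difference ≈ 61.63 − 103.81 = -42.18 → -42 kt.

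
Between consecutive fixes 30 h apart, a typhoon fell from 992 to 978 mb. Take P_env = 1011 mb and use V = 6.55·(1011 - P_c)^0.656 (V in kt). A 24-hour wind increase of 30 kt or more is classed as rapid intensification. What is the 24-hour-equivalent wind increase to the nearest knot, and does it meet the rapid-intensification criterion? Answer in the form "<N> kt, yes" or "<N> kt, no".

V₁: ΔP = 19, V ≈ 6.55 × 19^0.656 ≈ 45.20 kt.
V₂: ΔP = 33, V ≈ 6.55 × 33^0.656 ≈ 64.92 kt.
ΔV over 30 h = 19.72 kt → 24 h equivalent = 19.72 × 24/30 ≈ 15.78 kt.
16 kt < 30 kt ⇒ not rapid intensification.

16 kt, no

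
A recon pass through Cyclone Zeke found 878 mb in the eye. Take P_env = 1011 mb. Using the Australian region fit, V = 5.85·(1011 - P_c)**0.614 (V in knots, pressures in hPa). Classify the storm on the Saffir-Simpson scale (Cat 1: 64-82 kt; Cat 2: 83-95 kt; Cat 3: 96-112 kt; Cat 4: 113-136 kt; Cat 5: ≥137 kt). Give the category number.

ΔP = 1011 − 878 = 133 mb.
V ≈ 5.85 × 133^0.614 = 5.85 × 20.14 ≈ 118 kt.
118 kt falls in the Category 4 band.

4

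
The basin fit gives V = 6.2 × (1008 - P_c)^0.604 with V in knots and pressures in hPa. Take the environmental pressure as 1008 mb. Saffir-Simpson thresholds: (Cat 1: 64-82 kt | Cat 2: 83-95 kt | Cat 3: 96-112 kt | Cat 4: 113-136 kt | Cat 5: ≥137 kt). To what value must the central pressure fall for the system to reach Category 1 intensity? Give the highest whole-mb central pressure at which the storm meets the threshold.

Category 1 begins at V = 64 kt.
Required ΔP = (64/6.2)^(1/0.604) = 10.323^1.656 ≈ 47.69 mb.
P_c ≤ 1008 − 47.69 = 960.31, so the highest integer P_c is 960 mb.

960 mb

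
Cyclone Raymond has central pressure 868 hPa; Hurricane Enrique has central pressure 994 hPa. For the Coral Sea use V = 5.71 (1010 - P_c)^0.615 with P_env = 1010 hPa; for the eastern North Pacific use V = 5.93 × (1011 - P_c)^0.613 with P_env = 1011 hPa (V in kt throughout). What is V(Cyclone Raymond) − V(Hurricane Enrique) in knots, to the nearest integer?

Cyclone Raymond: ΔP = 142; V ≈ 5.71 × 142^0.615 ≈ 120.31 kt.
Hurricane Enrique: ΔP = 17; V ≈ 5.93 × 17^0.613 ≈ 33.68 kt.
Difference ≈ 120.31 − 33.68 = 86.63 → 87 kt.

87 kt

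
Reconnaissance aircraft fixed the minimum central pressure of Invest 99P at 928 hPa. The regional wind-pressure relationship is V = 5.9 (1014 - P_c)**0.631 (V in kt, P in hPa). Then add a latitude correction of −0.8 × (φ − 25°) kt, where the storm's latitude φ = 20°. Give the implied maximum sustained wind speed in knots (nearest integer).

102 kt

ΔP = 1014 − 928 = 86 hPa.
86^0.631 ≈ 16.621.
V ≈ 5.9 × 16.621 ≈ 98.1 kt.
Latitude correction: −0.8 × (20 − 25) = 4 kt.
Corrected V ≈ 102.1 kt → 102 kt.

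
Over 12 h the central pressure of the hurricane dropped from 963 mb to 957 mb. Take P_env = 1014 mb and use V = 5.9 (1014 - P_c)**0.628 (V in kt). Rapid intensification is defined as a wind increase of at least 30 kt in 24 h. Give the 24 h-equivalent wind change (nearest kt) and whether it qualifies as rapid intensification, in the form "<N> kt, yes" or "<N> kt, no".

V₁: ΔP = 51, V ≈ 5.9 × 51^0.628 ≈ 69.70 kt.
V₂: ΔP = 57, V ≈ 5.9 × 57^0.628 ≈ 74.74 kt.
ΔV over 12 h = 5.04 kt → 24 h equivalent = 5.04 × 24/12 ≈ 10.08 kt.
10 kt < 30 kt ⇒ not rapid intensification.

10 kt, no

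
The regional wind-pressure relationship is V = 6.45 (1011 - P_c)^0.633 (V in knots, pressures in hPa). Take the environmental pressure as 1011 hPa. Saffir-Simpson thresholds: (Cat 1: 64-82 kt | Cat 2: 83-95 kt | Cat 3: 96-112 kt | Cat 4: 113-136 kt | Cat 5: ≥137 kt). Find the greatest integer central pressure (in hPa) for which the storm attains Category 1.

Category 1 begins at V = 64 kt.
Required ΔP = (64/6.45)^(1/0.633) = 9.922^1.580 ≈ 37.54 hPa.
P_c ≤ 1011 − 37.54 = 973.46, so the highest integer P_c is 973 hPa.

973 hPa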